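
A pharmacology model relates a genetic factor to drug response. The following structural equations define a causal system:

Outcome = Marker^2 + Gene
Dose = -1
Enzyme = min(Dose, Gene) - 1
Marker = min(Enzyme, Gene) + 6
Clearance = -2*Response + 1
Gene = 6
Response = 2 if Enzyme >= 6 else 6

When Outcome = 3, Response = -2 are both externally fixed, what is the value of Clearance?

5

Setting Outcome = 3, Response = -2 by intervention discards those variables' equations.
Clearance = -2*Response + 1  [with Response=-2]  = 5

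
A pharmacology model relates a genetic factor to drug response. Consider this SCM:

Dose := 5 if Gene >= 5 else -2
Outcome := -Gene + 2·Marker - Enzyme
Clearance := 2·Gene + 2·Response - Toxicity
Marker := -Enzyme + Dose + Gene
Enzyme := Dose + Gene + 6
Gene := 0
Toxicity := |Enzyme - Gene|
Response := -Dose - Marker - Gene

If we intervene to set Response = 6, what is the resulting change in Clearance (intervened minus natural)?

-4

Under do(Response=6), the mechanism Response := -Dose - Marker - Gene is discarded; Response is fixed at 6.
Dose = 5 if Gene >= 5 else -2  [with Gene=0]  = -2
Enzyme = Dose + Gene + 6  [with Dose=-2, Gene=0]  = 4
Toxicity = |Enzyme - Gene|  [with Enzyme=4, Gene=0]  = 4
Clearance = 2·Gene + 2·Response - Toxicity  [with Gene=0, Response=6, Toxicity=4]  = 8
Without intervention: Dose = 5 if Gene >= 5 else -2  [with Gene=0]  = -2; Enzyme = Dose + Gene + 6  [with Dose=-2, Gene=0]  = 4; Marker = -Enzyme + Dose + Gene  [with Enzyme=4, Dose=-2, Gene=0]  = -6; Response = -Dose - Marker - Gene  [with Dose=-2, Marker=-6, Gene=0]  = 8; Toxicity = |Enzyme - Gene|  [with Enzyme=4, Gene=0]  = 4; Clearance = 2·Gene + 2·Response - Toxicity  [with Gene=0, Response=8, Toxicity=4]  = 12.
Change = 8 − 12 = -4.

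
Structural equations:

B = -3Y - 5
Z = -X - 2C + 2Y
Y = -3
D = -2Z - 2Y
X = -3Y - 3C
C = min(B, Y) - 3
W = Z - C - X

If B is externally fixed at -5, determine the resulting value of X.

Under do(B=-5), the mechanism B = -3Y - 5 is discarded; B is fixed at -5.
C = min(B, Y) - 3  [with B=-5, Y=-3]  = -8
X = -3Y - 3C  [with Y=-3, C=-8]  = 33

33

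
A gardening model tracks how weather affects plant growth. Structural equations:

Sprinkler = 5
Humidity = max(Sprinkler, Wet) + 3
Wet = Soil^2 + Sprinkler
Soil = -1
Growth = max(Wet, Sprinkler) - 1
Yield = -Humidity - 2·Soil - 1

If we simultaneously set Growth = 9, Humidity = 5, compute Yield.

The joint intervention fixes Growth = 9, Humidity = 5, removing each variable's own equation.
Yield = -Humidity - 2·Soil - 1  [with Humidity=5, Soil=-1]  = -4

-4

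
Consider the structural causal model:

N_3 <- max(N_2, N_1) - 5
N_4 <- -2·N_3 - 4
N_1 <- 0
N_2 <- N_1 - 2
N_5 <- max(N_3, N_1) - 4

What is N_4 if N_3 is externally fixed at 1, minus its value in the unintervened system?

The intervention breaks the incoming arrows to N_3: N_3 <- max(N_2, N_1) - 5 no longer applies, and N_3 = 1.
N_4 = -2·N_3 - 4  [with N_3=1]  = -6
Without intervention: N_2 = N_1 - 2  [with N_1=0]  = -2; N_3 = max(N_2, N_1) - 5  [with N_2=-2, N_1=0]  = -5; N_4 = -2·N_3 - 4  [with N_3=-5]  = 6.
Change = -6 − 6 = -12.

-12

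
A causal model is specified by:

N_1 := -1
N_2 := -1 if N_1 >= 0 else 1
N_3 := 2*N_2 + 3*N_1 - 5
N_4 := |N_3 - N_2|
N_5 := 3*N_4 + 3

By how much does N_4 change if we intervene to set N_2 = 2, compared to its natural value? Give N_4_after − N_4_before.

Under do(N_2=2), the mechanism N_2 := -1 if N_1 >= 0 else 1 is discarded; N_2 is fixed at 2.
N_3 = 2*N_2 + 3*N_1 - 5  [with N_2=2, N_1=-1]  = -4
N_4 = |N_3 - N_2|  [with N_3=-4, N_2=2]  = 6
Without intervention: N_2 = -1 if N_1 >= 0 else 1  [with N_1=-1]  = 1; N_3 = 2*N_2 + 3*N_1 - 5  [with N_2=1, N_1=-1]  = -6; N_4 = |N_3 - N_2|  [with N_3=-6, N_2=1]  = 7.
Change = 6 − 7 = -1.

-1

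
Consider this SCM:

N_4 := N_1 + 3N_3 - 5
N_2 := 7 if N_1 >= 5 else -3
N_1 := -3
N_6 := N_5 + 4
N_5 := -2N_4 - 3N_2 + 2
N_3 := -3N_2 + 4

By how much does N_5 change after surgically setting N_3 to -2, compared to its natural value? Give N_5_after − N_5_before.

90

do(N_3=-2) replaces the equation N_3 := -3N_2 + 4 with the constant N_3 = -2.
N_2 = 7 if N_1 >= 5 else -3  [with N_1=-3]  = -3
N_4 = N_1 + 3N_3 - 5  [with N_1=-3, N_3=-2]  = -14
N_5 = -2N_4 - 3N_2 + 2  [with N_4=-14, N_2=-3]  = 39
Without intervention: N_2 = 7 if N_1 >= 5 else -3  [with N_1=-3]  = -3; N_3 = -3N_2 + 4  [with N_2=-3]  = 13; N_4 = N_1 + 3N_3 - 5  [with N_1=-3, N_3=13]  = 31; N_5 = -2N_4 - 3N_2 + 2  [with N_4=31, N_2=-3]  = -51.
Change = 39 − (-51) = 90.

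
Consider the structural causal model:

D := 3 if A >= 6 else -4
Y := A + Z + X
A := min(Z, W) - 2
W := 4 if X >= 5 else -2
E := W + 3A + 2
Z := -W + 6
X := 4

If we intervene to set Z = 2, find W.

-2

Under do(Z=2), the mechanism Z := -W + 6 is discarded; Z is fixed at 2.
Since W is not a descendant of the intervened variable, it is unaffected.
W = 4 if X >= 5 else -2  [with X=4]  = -2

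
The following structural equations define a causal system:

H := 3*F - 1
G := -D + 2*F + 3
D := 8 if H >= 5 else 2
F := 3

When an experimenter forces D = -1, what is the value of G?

10

The intervention breaks the incoming arrows to D: D := 8 if H >= 5 else 2 no longer applies, and D = -1.
G = -D + 2*F + 3  [with D=-1, F=3]  = 10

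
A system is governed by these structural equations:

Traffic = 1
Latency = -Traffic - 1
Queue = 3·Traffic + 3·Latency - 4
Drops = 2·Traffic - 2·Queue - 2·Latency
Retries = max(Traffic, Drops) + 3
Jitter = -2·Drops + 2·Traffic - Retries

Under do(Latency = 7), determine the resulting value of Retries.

4

do(Latency=7) replaces the equation Latency = -Traffic - 1 with the constant Latency = 7.
Queue = 3·Traffic + 3·Latency - 4  [with Traffic=1, Latency=7]  = 20
Drops = 2·Traffic - 2·Queue - 2·Latency  [with Traffic=1, Queue=20, Latency=7]  = -52
Retries = max(Traffic, Drops) + 3  [with Traffic=1, Drops=-52]  = 4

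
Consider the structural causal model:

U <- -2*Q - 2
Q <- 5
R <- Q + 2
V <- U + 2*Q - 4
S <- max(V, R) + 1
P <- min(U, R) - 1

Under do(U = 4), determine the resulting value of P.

Under do(U=4), the mechanism U <- -2*Q - 2 is discarded; U is fixed at 4.
R = Q + 2  [with Q=5]  = 7
P = min(U, R) - 1  [with U=4, R=7]  = 3

3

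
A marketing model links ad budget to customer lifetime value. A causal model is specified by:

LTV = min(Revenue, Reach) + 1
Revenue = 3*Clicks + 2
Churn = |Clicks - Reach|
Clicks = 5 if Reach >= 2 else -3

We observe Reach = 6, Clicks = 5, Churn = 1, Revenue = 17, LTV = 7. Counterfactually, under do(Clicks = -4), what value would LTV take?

do(Clicks=-4) replaces the equation Clicks = 5 if Reach >= 2 else -3 with the constant Clicks = -4.
Revenue = 3*Clicks + 2  [with Clicks=-4]  = -10
LTV = min(Revenue, Reach) + 1  [with Revenue=-10, Reach=6]  = -9

-9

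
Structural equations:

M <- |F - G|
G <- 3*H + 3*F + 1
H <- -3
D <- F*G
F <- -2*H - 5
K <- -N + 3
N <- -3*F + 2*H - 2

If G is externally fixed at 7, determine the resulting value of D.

7

Intervening sets G = 7 and removes its equation (G <- 3*H + 3*F + 1).
F = -2*H - 5  [with H=-3]  = 1
D = F*G  [with F=1, G=7]  = 7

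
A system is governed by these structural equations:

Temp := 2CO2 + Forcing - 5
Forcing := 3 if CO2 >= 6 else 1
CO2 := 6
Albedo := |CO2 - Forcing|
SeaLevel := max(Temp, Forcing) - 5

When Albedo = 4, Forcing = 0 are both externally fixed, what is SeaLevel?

2

The joint intervention fixes Albedo = 4, Forcing = 0, removing each variable's own equation.
Temp = 2CO2 + Forcing - 5  [with CO2=6, Forcing=0]  = 7
SeaLevel = max(Temp, Forcing) - 5  [with Temp=7, Forcing=0]  = 2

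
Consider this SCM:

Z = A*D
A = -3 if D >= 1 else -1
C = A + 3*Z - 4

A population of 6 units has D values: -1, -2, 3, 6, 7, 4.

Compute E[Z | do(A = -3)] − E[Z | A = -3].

The intervention sets A=-3 in all 6 units regardless of D. Recomputing Z per unit gives 3, 6, -9, -18, -21, -12; average -8.5.
E[Z|A=-3] averages over only the 4 units with A=-3 (D = 3, 6, 7, 4): Z = -9, -18, -21, -12, mean -15.
Difference = -8.5 − (-15) = 6.5.

6.5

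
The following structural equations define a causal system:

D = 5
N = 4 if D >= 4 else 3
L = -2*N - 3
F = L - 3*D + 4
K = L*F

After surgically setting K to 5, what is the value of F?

-22

The intervention breaks the incoming arrows to K: K = L*F no longer applies, and K = 5.
Since F is not a descendant of the intervened variable, it is unaffected.
N = 4 if D >= 4 else 3  [with D=5]  = 4
L = -2*N - 3  [with N=4]  = -11
F = L - 3*D + 4  [with L=-11, D=5]  = -22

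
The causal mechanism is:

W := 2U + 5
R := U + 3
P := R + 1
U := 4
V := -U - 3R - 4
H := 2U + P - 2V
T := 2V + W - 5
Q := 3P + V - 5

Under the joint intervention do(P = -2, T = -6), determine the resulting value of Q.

-40

Setting P = -2, T = -6 by intervention discards those variables' equations.
R = U + 3  [with U=4]  = 7
V = -U - 3R - 4  [with U=4, R=7]  = -29
Q = 3P + V - 5  [with P=-2, V=-29]  = -40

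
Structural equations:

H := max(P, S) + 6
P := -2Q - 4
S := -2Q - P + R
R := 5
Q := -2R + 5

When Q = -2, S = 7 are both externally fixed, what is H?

13

Setting Q = -2, S = 7 by intervention discards those variables' equations.
P = -2Q - 4  [with Q=-2]  = 0
H = max(P, S) + 6  [with P=0, S=7]  = 13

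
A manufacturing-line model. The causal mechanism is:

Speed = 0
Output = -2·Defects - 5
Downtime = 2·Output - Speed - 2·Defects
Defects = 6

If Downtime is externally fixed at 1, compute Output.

-17

Under do(Downtime=1), the mechanism Downtime = 2·Output - Speed - 2·Defects is discarded; Downtime is fixed at 1.
Since Output is not a descendant of the intervened variable, it is unaffected.
Output = -2·Defects - 5  [with Defects=6]  = -17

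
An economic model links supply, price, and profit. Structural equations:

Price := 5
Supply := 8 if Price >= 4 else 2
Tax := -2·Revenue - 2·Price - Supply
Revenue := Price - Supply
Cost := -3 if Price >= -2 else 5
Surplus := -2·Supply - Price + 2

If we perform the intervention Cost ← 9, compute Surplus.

-19

The intervention breaks the incoming arrows to Cost: Cost := -3 if Price >= -2 else 5 no longer applies, and Cost = 9.
No directed path runs from Cost to Surplus, so Surplus keeps its natural value.
Supply = 8 if Price >= 4 else 2  [with Price=5]  = 8
Surplus = -2·Supply - Price + 2  [with Supply=8, Price=5]  = -19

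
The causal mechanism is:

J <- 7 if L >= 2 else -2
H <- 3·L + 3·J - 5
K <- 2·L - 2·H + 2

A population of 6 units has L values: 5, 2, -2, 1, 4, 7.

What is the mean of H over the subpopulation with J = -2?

-12.5

Observing J=-2 restricts to units where J's equation naturally yields -2: L ∈ {-2, 1}. In that subpopulation H = -17, -8, mean -12.5.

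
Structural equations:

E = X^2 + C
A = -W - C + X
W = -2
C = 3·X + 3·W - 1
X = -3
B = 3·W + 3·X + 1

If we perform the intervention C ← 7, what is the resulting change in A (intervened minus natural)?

do(C=7) replaces the equation C = 3·X + 3·W - 1 with the constant C = 7.
A = -W - C + X  [with W=-2, C=7, X=-3]  = -8
Without intervention: C = 3·X + 3·W - 1  [with X=-3, W=-2]  = -16; A = -W - C + X  [with W=-2, C=-16, X=-3]  = 15.
Change = -8 − 15 = -23.

-23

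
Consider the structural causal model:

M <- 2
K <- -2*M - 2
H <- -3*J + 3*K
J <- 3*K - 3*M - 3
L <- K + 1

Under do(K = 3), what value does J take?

The intervention breaks the incoming arrows to K: K <- -2*M - 2 no longer applies, and K = 3.
J = 3*K - 3*M - 3  [with K=3, M=2]  = 0

0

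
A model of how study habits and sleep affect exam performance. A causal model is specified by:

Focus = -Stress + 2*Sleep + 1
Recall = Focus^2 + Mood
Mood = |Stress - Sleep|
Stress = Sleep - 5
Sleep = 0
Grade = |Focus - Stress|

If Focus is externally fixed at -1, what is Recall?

6

do(Focus=-1) replaces the equation Focus = -Stress + 2*Sleep + 1 with the constant Focus = -1.
Stress = Sleep - 5  [with Sleep=0]  = -5
Mood = |Stress - Sleep|  [with Stress=-5, Sleep=0]  = 5
Recall = Focus^2 + Mood  [with Focus=-1, Mood=5]  = 6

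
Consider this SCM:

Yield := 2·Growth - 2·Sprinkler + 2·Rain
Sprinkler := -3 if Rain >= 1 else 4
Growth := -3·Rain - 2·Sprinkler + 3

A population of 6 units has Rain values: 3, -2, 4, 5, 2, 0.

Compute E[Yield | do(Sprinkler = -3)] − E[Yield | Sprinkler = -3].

6

The intervention sets Sprinkler=-3 in all 6 units regardless of Rain. Recomputing Yield per unit gives 12, 32, 8, 4, 16, 24; average 16.
E[Yield|Sprinkler=-3] averages over only the 4 units with Sprinkler=-3 (Rain = 3, 4, 5, 2): Yield = 12, 8, 4, 16, mean 10.
Difference = 16 − 10 = 6.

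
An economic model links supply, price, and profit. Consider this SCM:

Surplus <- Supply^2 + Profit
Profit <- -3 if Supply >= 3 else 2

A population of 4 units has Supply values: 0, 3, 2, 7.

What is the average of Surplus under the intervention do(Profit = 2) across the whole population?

The intervention sets Profit=2 in all 4 units regardless of Supply. Recomputing Surplus per unit gives 2, 11, 6, 51; average 17.5.

17.5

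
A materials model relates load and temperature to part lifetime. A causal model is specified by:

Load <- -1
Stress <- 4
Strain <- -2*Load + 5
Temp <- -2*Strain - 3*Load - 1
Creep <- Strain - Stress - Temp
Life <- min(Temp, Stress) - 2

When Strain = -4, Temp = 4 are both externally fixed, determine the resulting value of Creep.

Setting Strain = -4, Temp = 4 by intervention discards those variables' equations.
Creep = Strain - Stress - Temp  [with Strain=-4, Stress=4, Temp=4]  = -12

-12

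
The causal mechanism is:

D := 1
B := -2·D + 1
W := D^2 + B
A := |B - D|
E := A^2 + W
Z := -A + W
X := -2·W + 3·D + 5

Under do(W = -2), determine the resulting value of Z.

-4

The intervention breaks the incoming arrows to W: W := D^2 + B no longer applies, and W = -2.
B = -2·D + 1  [with D=1]  = -1
A = |B - D|  [with B=-1, D=1]  = 2
Z = -A + W  [with A=2, W=-2]  = -4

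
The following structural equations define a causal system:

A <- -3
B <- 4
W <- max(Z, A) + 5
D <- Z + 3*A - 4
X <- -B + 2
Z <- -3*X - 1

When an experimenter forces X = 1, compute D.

The intervention breaks the incoming arrows to X: X <- -B + 2 no longer applies, and X = 1.
Z = -3*X - 1  [with X=1]  = -4
D = Z + 3*A - 4  [with Z=-4, A=-3]  = -17

-17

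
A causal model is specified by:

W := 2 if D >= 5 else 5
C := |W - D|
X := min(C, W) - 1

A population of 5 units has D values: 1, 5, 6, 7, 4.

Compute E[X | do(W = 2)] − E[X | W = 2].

-0.2

The intervention sets W=2 in all 5 units regardless of D. Recomputing X per unit gives 0, 1, 1, 1, 1; average 0.8.
Conditioning on W=2 selects the 3 unit(s) with D ∈ {5, 6, 7}. Their X values: 1, 1, 1. Mean = 1.
Difference = 0.8 − 1 = -0.2.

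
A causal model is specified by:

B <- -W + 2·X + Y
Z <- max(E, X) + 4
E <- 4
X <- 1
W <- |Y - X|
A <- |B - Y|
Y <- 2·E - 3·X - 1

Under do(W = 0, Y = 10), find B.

12

The joint intervention fixes W = 0, Y = 10, removing each variable's own equation.
B = -W + 2·X + Y  [with W=0, X=1, Y=10]  = 12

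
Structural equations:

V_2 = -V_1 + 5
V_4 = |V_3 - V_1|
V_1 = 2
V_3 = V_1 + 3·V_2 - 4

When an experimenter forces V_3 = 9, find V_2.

3

Under do(V_3=9), the mechanism V_3 = V_1 + 3·V_2 - 4 is discarded; V_3 is fixed at 9.
Since V_2 is not a descendant of the intervened variable, it is unaffected.
V_2 = -V_1 + 5  [with V_1=2]  = 3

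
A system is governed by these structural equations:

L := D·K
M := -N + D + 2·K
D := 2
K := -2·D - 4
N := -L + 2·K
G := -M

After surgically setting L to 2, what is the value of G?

The intervention breaks the incoming arrows to L: L := D·K no longer applies, and L = 2.
K = -2·D - 4  [with D=2]  = -8
N = -L + 2·K  [with L=2, K=-8]  = -18
M = -N + D + 2·K  [with N=-18, D=2, K=-8]  = 4
G = -M  [with M=4]  = -4

-4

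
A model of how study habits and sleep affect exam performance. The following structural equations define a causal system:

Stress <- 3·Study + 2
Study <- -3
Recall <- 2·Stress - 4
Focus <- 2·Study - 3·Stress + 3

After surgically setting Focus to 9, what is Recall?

-18

The intervention breaks the incoming arrows to Focus: Focus <- 2·Study - 3·Stress + 3 no longer applies, and Focus = 9.
Recall is not downstream of the intervention, so its value is determined by the original equations.
Stress = 3·Study + 2  [with Study=-3]  = -7
Recall = 2·Stress - 4  [with Stress=-7]  = -18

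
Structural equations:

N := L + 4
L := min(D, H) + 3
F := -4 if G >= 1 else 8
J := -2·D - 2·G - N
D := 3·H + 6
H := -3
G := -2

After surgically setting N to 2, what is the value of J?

8

Intervening sets N = 2 and removes its equation (N := L + 4).
D = 3·H + 6  [with H=-3]  = -3
J = -2·D - 2·G - N  [with D=-3, G=-2, N=2]  = 8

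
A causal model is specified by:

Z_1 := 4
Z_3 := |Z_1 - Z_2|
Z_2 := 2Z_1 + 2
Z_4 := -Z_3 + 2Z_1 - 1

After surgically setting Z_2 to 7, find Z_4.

Under do(Z_2=7), the mechanism Z_2 := 2Z_1 + 2 is discarded; Z_2 is fixed at 7.
Z_3 = |Z_1 - Z_2|  [with Z_1=4, Z_2=7]  = 3
Z_4 = -Z_3 + 2Z_1 - 1  [with Z_3=3, Z_1=4]  = 4

4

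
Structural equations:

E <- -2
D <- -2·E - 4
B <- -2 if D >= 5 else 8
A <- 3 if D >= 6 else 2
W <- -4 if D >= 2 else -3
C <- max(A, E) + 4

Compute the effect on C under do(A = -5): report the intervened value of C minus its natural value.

Under do(A=-5), the mechanism A <- 3 if D >= 6 else 2 is discarded; A is fixed at -5.
C = max(A, E) + 4  [with A=-5, E=-2]  = 2
Without intervention: D = -2·E - 4  [with E=-2]  = 0; A = 3 if D >= 6 else 2  [with D=0]  = 2; C = max(A, E) + 4  [with A=2, E=-2]  = 6.
Change = 2 − 6 = -4.

-4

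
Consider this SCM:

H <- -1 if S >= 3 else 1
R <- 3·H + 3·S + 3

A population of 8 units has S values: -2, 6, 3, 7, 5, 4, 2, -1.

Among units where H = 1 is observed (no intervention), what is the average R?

5

E[R|H=1] averages over only the 3 units with H=1 (S = -2, 2, -1): R = 0, 12, 3, mean 5.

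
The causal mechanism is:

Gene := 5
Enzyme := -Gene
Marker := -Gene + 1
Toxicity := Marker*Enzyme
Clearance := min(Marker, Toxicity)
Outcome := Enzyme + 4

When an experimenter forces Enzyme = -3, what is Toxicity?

12

Under do(Enzyme=-3), the mechanism Enzyme := -Gene is discarded; Enzyme is fixed at -3.
Marker = -Gene + 1  [with Gene=5]  = -4
Toxicity = Marker*Enzyme  [with Marker=-4, Enzyme=-3]  = 12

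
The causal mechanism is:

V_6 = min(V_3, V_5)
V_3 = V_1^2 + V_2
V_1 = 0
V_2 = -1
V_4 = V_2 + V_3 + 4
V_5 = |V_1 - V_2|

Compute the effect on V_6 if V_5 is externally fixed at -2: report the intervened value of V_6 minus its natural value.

-1

The intervention breaks the incoming arrows to V_5: V_5 = |V_1 - V_2| no longer applies, and V_5 = -2.
V_3 = V_1^2 + V_2  [with V_1=0, V_2=-1]  = -1
V_6 = min(V_3, V_5)  [with V_3=-1, V_5=-2]  = -2
Without intervention: V_3 = V_1^2 + V_2  [with V_1=0, V_2=-1]  = -1; V_5 = |V_1 - V_2|  [with V_1=0, V_2=-1]  = 1; V_6 = min(V_3, V_5)  [with V_3=-1, V_5=1]  = -1.
Change = -2 − (-1) = -1.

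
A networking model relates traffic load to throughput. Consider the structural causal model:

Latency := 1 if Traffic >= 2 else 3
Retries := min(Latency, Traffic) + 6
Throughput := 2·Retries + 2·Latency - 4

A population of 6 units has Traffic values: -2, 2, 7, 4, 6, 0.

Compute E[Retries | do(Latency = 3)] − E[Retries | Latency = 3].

Under do(Latency=3), Latency's equation is replaced by Latency=3 for every unit. Per-unit Retries: 4, 8, 9, 9, 9, 6. Mean = 7.5.
Conditioning on Latency=3 selects the 2 unit(s) with Traffic ∈ {-2, 0}. Their Retries values: 4, 6. Mean = 5.
Difference = 7.5 − 5 = 2.5.

2.5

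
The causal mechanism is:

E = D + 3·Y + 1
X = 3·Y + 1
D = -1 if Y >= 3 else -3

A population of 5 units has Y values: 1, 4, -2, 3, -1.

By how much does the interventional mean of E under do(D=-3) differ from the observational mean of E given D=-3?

5

The intervention sets D=-3 in all 5 units regardless of Y. Recomputing E per unit gives 1, 10, -8, 7, -5; average 1.
Conditioning on D=-3 selects the 3 unit(s) with Y ∈ {1, -2, -1}. Their E values: 1, -8, -5. Mean = -4.
Difference = 1 − (-4) = 5.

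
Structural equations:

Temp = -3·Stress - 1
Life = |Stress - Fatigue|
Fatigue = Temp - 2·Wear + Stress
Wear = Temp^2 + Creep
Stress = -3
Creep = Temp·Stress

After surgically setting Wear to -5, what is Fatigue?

Intervening sets Wear = -5 and removes its equation (Wear = Temp^2 + Creep).
Temp = -3·Stress - 1  [with Stress=-3]  = 8
Fatigue = Temp - 2·Wear + Stress  [with Temp=8, Wear=-5, Stress=-3]  = 15

15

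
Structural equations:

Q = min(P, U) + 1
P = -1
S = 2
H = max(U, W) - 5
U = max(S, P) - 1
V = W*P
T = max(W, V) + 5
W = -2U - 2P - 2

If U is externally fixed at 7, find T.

The intervention breaks the incoming arrows to U: U = max(S, P) - 1 no longer applies, and U = 7.
W = -2U - 2P - 2  [with U=7, P=-1]  = -14
V = W*P  [with W=-14, P=-1]  = 14
T = max(W, V) + 5  [with W=-14, V=14]  = 19

19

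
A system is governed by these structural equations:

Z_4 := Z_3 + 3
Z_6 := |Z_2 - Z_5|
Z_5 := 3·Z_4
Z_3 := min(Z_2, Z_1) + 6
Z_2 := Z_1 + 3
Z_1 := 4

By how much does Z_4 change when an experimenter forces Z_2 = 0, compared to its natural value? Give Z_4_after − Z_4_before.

-4

Under do(Z_2=0), the mechanism Z_2 := Z_1 + 3 is discarded; Z_2 is fixed at 0.
Z_3 = min(Z_2, Z_1) + 6  [with Z_2=0, Z_1=4]  = 6
Z_4 = Z_3 + 3  [with Z_3=6]  = 9
Without intervention: Z_2 = Z_1 + 3  [with Z_1=4]  = 7; Z_3 = min(Z_2, Z_1) + 6  [with Z_2=7, Z_1=4]  = 10; Z_4 = Z_3 + 3  [with Z_3=10]  = 13.
Change = 9 − 13 = -4.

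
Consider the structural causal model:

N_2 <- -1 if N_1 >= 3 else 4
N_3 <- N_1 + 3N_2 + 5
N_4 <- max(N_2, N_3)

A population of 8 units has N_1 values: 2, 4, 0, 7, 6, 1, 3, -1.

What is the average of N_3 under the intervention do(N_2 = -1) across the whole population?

4.75

The intervention sets N_2=-1 in all 8 units regardless of N_1. Recomputing N_3 per unit gives 4, 6, 2, 9, 8, 3, 5, 1; average 4.75.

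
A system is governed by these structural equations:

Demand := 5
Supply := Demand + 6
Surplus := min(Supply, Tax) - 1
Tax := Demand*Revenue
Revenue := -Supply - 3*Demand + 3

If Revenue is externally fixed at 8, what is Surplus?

do(Revenue=8) replaces the equation Revenue := -Supply - 3*Demand + 3 with the constant Revenue = 8.
Supply = Demand + 6  [with Demand=5]  = 11
Tax = Demand*Revenue  [with Demand=5, Revenue=8]  = 40
Surplus = min(Supply, Tax) - 1  [with Supply=11, Tax=40]  = 10

10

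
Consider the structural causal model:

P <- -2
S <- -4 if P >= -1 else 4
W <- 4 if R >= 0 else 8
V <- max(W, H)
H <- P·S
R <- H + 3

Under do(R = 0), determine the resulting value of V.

4

Under do(R=0), the mechanism R <- H + 3 is discarded; R is fixed at 0.
S = -4 if P >= -1 else 4  [with P=-2]  = 4
H = P·S  [with P=-2, S=4]  = -8
W = 4 if R >= 0 else 8  [with R=0]  = 4
V = max(W, H)  [with W=4, H=-8]  = 4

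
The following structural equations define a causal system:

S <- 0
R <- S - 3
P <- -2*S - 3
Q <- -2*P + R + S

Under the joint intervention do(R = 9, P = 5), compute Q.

Setting R = 9, P = 5 by intervention discards those variables' equations.
Q = -2*P + R + S  [with P=5, R=9, S=0]  = -1

-1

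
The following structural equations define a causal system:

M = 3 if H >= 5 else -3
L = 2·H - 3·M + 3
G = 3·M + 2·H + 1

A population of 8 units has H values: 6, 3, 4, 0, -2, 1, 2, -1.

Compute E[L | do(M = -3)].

Every unit gets M=-3 under the intervention. L values become 24, 18, 20, 12, 8, 14, 16, 10; E[L|do(M=-3)] = 15.25.

15.25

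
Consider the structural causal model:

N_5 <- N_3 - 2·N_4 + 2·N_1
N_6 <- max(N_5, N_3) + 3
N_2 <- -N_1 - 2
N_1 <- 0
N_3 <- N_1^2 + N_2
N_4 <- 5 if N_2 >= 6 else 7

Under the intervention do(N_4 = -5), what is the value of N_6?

Under do(N_4=-5), the mechanism N_4 <- 5 if N_2 >= 6 else 7 is discarded; N_4 is fixed at -5.
N_2 = -N_1 - 2  [with N_1=0]  = -2
N_3 = N_1^2 + N_2  [with N_1=0, N_2=-2]  = -2
N_5 = N_3 - 2·N_4 + 2·N_1  [with N_3=-2, N_4=-5, N_1=0]  = 8
N_6 = max(N_5, N_3) + 3  [with N_5=8, N_3=-2]  = 11

11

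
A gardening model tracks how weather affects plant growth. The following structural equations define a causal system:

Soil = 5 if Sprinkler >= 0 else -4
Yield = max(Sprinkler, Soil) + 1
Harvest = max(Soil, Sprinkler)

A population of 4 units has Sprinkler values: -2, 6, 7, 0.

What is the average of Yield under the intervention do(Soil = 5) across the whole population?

6.75

do(Soil=5) breaks Soil's dependence on Sprinkler. With Soil=5 fixed, Yield across the units is 6, 7, 8, 6, mean 6.75.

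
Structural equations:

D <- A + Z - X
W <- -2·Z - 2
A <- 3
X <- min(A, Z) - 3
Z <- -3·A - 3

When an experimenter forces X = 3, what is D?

The intervention breaks the incoming arrows to X: X <- min(A, Z) - 3 no longer applies, and X = 3.
Z = -3·A - 3  [with A=3]  = -12
D = A + Z - X  [with A=3, Z=-12, X=3]  = -12

-12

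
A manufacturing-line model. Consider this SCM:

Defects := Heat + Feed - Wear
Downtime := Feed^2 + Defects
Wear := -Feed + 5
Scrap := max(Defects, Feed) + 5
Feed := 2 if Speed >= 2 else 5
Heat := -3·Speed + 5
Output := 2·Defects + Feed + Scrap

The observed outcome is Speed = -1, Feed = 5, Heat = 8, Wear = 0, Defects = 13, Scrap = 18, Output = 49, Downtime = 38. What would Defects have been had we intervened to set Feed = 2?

7

do(Feed=2) replaces the equation Feed := 2 if Speed >= 2 else 5 with the constant Feed = 2.
Heat = -3·Speed + 5  [with Speed=-1]  = 8
Wear = -Feed + 5  [with Feed=2]  = 3
Defects = Heat + Feed - Wear  [with Heat=8, Feed=2, Wear=3]  = 7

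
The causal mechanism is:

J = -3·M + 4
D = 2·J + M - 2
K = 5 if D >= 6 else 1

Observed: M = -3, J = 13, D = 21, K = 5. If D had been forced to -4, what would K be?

The intervention breaks the incoming arrows to D: D = 2·J + M - 2 no longer applies, and D = -4.
K = 5 if D >= 6 else 1  [with D=-4]  = 1

1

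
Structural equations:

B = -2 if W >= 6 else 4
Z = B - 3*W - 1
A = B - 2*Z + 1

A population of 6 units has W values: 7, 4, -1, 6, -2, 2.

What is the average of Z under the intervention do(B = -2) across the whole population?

-11

The intervention sets B=-2 in all 6 units regardless of W. Recomputing Z per unit gives -24, -15, 0, -21, 3, -9; average -11.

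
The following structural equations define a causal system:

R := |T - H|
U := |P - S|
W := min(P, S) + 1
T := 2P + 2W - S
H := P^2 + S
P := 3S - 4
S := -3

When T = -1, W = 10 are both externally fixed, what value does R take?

167

The joint intervention fixes T = -1, W = 10, removing each variable's own equation.
P = 3S - 4  [with S=-3]  = -13
H = P^2 + S  [with P=-13, S=-3]  = 166
R = |T - H|  [with T=-1, H=166]  = 167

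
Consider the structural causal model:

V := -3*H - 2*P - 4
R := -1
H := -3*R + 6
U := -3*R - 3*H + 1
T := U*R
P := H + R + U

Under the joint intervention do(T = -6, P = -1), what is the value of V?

The joint intervention fixes T = -6, P = -1, removing each variable's own equation.
H = -3*R + 6  [with R=-1]  = 9
V = -3*H - 2*P - 4  [with H=9, P=-1]  = -29

-29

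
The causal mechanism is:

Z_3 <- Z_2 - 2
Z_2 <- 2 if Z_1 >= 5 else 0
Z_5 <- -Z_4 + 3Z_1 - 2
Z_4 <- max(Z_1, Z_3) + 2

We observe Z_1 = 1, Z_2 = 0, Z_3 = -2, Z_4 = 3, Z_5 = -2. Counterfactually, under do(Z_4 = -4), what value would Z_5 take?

Intervening sets Z_4 = -4 and removes its equation (Z_4 <- max(Z_1, Z_3) + 2).
Z_5 = -Z_4 + 3Z_1 - 2  [with Z_4=-4, Z_1=1]  = 5

5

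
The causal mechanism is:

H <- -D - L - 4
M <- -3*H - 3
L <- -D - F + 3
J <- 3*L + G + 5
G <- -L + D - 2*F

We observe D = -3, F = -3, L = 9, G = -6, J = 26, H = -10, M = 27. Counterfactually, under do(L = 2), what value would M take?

The intervention breaks the incoming arrows to L: L <- -D - F + 3 no longer applies, and L = 2.
H = -D - L - 4  [with D=-3, L=2]  = -3
M = -3*H - 3  [with H=-3]  = 6

6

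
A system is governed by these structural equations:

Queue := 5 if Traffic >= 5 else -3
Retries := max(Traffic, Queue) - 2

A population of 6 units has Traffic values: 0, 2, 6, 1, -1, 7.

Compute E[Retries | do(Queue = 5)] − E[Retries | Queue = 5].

-1

Under do(Queue=5), Queue's equation is replaced by Queue=5 for every unit. Per-unit Retries: 3, 3, 4, 3, 3, 5. Mean = 3.5.
E[Retries|Queue=5] averages over only the 2 units with Queue=5 (Traffic = 6, 7): Retries = 4, 5, mean 4.5.
Difference = 3.5 − 4.5 = -1.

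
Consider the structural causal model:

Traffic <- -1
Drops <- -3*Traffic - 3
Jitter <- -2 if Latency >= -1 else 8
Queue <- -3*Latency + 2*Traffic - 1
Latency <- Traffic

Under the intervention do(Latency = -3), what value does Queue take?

6

The intervention breaks the incoming arrows to Latency: Latency <- Traffic no longer applies, and Latency = -3.
Queue = -3*Latency + 2*Traffic - 1  [with Latency=-3, Traffic=-1]  = 6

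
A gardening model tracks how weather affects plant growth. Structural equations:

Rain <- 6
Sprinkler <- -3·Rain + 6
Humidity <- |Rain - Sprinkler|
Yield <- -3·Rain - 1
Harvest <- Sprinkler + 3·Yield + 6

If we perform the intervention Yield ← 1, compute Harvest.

Intervening sets Yield = 1 and removes its equation (Yield <- -3·Rain - 1).
Sprinkler = -3·Rain + 6  [with Rain=6]  = -12
Harvest = Sprinkler + 3·Yield + 6  [with Sprinkler=-12, Yield=1]  = -3

-3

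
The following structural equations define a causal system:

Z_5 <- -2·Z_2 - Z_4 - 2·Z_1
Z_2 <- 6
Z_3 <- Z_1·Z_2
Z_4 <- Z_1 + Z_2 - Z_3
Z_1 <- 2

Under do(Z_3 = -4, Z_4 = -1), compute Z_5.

-15

Setting Z_3 = -4, Z_4 = -1 by intervention discards those variables' equations.
Z_5 = -2·Z_2 - Z_4 - 2·Z_1  [with Z_2=6, Z_4=-1, Z_1=2]  = -15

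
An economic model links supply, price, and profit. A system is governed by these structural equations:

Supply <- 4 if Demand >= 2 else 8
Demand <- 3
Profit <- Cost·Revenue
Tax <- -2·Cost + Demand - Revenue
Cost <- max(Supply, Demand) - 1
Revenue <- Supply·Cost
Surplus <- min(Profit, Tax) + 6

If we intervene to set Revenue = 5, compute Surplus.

-2

The intervention breaks the incoming arrows to Revenue: Revenue <- Supply·Cost no longer applies, and Revenue = 5.
Supply = 4 if Demand >= 2 else 8  [with Demand=3]  = 4
Cost = max(Supply, Demand) - 1  [with Supply=4, Demand=3]  = 3
Tax = -2·Cost + Demand - Revenue  [with Cost=3, Demand=3, Revenue=5]  = -8
Profit = Cost·Revenue  [with Cost=3, Revenue=5]  = 15
Surplus = min(Profit, Tax) + 6  [with Profit=15, Tax=-8]  = -2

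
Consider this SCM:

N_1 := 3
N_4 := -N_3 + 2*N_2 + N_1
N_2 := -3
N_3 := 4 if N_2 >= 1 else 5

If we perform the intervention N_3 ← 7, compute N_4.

-10

The intervention breaks the incoming arrows to N_3: N_3 := 4 if N_2 >= 1 else 5 no longer applies, and N_3 = 7.
N_4 = -N_3 + 2*N_2 + N_1  [with N_3=7, N_2=-3, N_1=3]  = -10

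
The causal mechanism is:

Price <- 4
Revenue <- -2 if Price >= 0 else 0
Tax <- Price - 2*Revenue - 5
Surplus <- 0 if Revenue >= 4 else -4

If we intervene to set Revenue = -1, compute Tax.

The intervention breaks the incoming arrows to Revenue: Revenue <- -2 if Price >= 0 else 0 no longer applies, and Revenue = -1.
Tax = Price - 2*Revenue - 5  [with Price=4, Revenue=-1]  = 1

1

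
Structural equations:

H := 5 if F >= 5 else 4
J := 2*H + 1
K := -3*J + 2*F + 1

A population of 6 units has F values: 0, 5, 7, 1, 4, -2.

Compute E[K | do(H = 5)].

The intervention sets H=5 in all 6 units regardless of F. Recomputing K per unit gives -32, -22, -18, -30, -24, -36; average -27.

-27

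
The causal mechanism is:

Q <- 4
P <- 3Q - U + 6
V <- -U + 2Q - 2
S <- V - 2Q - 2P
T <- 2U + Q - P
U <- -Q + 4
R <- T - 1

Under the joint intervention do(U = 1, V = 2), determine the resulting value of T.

-11

The joint intervention fixes U = 1, V = 2, removing each variable's own equation.
P = 3Q - U + 6  [with Q=4, U=1]  = 17
T = 2U + Q - P  [with U=1, Q=4, P=17]  = -11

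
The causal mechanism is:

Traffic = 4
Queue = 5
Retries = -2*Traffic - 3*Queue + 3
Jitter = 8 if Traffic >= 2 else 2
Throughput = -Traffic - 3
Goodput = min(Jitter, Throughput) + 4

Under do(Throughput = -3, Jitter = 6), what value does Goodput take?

1

Setting Throughput = -3, Jitter = 6 by intervention discards those variables' equations.
Goodput = min(Jitter, Throughput) + 4  [with Jitter=6, Throughput=-3]  = 1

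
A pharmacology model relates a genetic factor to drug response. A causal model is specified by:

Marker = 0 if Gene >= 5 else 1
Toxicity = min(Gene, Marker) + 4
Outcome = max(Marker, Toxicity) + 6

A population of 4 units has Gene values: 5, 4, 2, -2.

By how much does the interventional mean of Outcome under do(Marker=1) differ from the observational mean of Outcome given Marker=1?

0.25

do(Marker=1) breaks Marker's dependence on Gene. With Marker=1 fixed, Outcome across the units is 11, 11, 11, 8, mean 10.25.
Conditioning on Marker=1 selects the 3 unit(s) with Gene ∈ {4, 2, -2}. Their Outcome values: 11, 11, 8. Mean = 10.
Difference = 10.25 − 10 = 0.25.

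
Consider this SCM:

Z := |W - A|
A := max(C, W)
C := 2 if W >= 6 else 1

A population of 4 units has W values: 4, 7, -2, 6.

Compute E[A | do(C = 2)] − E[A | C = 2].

-1.75

Every unit gets C=2 under the intervention. A values become 4, 7, 2, 6; E[A|do(C=2)] = 4.75.
E[A|C=2] averages over only the 2 units with C=2 (W = 7, 6): A = 7, 6, mean 6.5.
Difference = 4.75 − 6.5 = -1.75.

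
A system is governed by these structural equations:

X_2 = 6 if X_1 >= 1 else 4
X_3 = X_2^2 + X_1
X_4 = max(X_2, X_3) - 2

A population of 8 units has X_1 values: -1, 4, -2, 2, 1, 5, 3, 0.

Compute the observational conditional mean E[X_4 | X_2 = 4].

13

Conditioning on X_2=4 selects the 3 unit(s) with X_1 ∈ {-1, -2, 0}. Their X_4 values: 13, 12, 14. Mean = 13.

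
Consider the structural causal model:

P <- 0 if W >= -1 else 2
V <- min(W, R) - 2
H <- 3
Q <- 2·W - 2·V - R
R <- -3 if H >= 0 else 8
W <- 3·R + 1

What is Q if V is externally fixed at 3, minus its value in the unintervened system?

Under do(V=3), the mechanism V <- min(W, R) - 2 is discarded; V is fixed at 3.
R = -3 if H >= 0 else 8  [with H=3]  = -3
W = 3·R + 1  [with R=-3]  = -8
Q = 2·W - 2·V - R  [with W=-8, V=3, R=-3]  = -19
Without intervention: R = -3 if H >= 0 else 8  [with H=3]  = -3; W = 3·R + 1  [with R=-3]  = -8; V = min(W, R) - 2  [with W=-8, R=-3]  = -10; Q = 2·W - 2·V - R  [with W=-8, V=-10, R=-3]  = 7.
Change = -19 − 7 = -26.

-26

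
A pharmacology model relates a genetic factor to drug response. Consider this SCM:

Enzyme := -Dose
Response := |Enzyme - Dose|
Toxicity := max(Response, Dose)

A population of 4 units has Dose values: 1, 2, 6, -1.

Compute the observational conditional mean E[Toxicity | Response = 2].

Observing Response=2 restricts to units where Response's equation naturally yields 2: Dose ∈ {1, -1}. In that subpopulation Toxicity = 2, 2, mean 2.

2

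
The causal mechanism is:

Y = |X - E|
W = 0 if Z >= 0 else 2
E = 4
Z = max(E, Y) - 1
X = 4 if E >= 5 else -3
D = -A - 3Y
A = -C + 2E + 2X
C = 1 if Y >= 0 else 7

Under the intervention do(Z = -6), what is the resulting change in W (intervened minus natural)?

do(Z=-6) replaces the equation Z = max(E, Y) - 1 with the constant Z = -6.
W = 0 if Z >= 0 else 2  [with Z=-6]  = 2
Without intervention: X = 4 if E >= 5 else -3  [with E=4]  = -3; Y = |X - E|  [with X=-3, E=4]  = 7; Z = max(E, Y) - 1  [with E=4, Y=7]  = 6; W = 0 if Z >= 0 else 2  [with Z=6]  = 0.
Change = 2 − 0 = 2.

2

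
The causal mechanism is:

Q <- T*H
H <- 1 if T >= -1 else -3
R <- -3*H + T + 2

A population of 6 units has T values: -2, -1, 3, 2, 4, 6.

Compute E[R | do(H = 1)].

Under do(H=1), H's equation is replaced by H=1 for every unit. Per-unit R: -3, -2, 2, 1, 3, 5. Mean = 1.

1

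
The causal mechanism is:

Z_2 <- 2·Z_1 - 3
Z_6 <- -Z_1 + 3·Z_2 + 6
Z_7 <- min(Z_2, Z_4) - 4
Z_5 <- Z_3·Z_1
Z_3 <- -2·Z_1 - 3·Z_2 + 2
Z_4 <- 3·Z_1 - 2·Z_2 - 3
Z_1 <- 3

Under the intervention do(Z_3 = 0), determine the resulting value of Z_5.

do(Z_3=0) replaces the equation Z_3 <- -2·Z_1 - 3·Z_2 + 2 with the constant Z_3 = 0.
Z_5 = Z_3·Z_1  [with Z_3=0, Z_1=3]  = 0

0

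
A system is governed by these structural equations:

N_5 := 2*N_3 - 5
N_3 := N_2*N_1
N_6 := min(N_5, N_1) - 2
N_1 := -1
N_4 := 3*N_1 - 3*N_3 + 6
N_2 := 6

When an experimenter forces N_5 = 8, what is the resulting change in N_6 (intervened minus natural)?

The intervention breaks the incoming arrows to N_5: N_5 := 2*N_3 - 5 no longer applies, and N_5 = 8.
N_6 = min(N_5, N_1) - 2  [with N_5=8, N_1=-1]  = -3
Without intervention: N_3 = N_2*N_1  [with N_2=6, N_1=-1]  = -6; N_5 = 2*N_3 - 5  [with N_3=-6]  = -17; N_6 = min(N_5, N_1) - 2  [with N_5=-17, N_1=-1]  = -19.
Change = -3 − (-19) = 16.

16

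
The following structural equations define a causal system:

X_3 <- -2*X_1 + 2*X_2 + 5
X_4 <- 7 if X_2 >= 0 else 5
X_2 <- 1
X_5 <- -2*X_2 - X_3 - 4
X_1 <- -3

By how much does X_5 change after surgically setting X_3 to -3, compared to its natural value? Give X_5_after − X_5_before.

16

do(X_3=-3) replaces the equation X_3 <- -2*X_1 + 2*X_2 + 5 with the constant X_3 = -3.
X_5 = -2*X_2 - X_3 - 4  [with X_2=1, X_3=-3]  = -3
Without intervention: X_3 = -2*X_1 + 2*X_2 + 5  [with X_1=-3, X_2=1]  = 13; X_5 = -2*X_2 - X_3 - 4  [with X_2=1, X_3=13]  = -19.
Change = -3 − (-19) = 16.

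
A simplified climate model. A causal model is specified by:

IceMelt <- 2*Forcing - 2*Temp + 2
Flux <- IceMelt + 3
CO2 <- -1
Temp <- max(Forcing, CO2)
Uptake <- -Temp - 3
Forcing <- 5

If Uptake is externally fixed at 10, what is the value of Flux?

5

do(Uptake=10) replaces the equation Uptake <- -Temp - 3 with the constant Uptake = 10.
Since Flux is not a descendant of the intervened variable, it is unaffected.
Temp = max(Forcing, CO2)  [with Forcing=5, CO2=-1]  = 5
IceMelt = 2*Forcing - 2*Temp + 2  [with Forcing=5, Temp=5]  = 2
Flux = IceMelt + 3  [with IceMelt=2]  = 5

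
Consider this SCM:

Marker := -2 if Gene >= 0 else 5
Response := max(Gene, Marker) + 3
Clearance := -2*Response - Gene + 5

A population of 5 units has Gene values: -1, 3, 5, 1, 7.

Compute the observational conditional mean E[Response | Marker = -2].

Observing Marker=-2 restricts to units where Marker's equation naturally yields -2: Gene ∈ {3, 5, 1, 7}. In that subpopulation Response = 6, 8, 4, 10, mean 7.

7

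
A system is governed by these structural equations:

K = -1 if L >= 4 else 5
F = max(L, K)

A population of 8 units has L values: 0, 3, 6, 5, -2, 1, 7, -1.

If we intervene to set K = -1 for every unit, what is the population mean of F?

do(K=-1) breaks K's dependence on L. With K=-1 fixed, F across the units is 0, 3, 6, 5, -1, 1, 7, -1, mean 2.5.

2.5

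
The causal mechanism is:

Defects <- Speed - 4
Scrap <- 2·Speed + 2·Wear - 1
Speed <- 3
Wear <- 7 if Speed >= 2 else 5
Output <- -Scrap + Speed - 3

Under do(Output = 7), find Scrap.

The intervention breaks the incoming arrows to Output: Output <- -Scrap + Speed - 3 no longer applies, and Output = 7.
Since Scrap is not a descendant of the intervened variable, it is unaffected.
Wear = 7 if Speed >= 2 else 5  [with Speed=3]  = 7
Scrap = 2·Speed + 2·Wear - 1  [with Speed=3, Wear=7]  = 19

19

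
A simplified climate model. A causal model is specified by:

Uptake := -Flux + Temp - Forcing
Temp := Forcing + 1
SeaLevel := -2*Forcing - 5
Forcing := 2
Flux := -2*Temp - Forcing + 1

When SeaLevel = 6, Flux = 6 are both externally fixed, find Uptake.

Setting SeaLevel = 6, Flux = 6 by intervention discards those variables' equations.
Temp = Forcing + 1  [with Forcing=2]  = 3
Uptake = -Flux + Temp - Forcing  [with Flux=6, Temp=3, Forcing=2]  = -5

-5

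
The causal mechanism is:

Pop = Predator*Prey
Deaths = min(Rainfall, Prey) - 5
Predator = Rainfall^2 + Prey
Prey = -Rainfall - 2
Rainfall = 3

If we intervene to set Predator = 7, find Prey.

-5

Under do(Predator=7), the mechanism Predator = Rainfall^2 + Prey is discarded; Predator is fixed at 7.
Since Prey is not a descendant of the intervened variable, it is unaffected.
Prey = -Rainfall - 2  [with Rainfall=3]  = -5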